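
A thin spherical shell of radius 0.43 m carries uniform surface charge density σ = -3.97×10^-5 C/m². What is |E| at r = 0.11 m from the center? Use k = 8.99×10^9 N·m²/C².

By spherical symmetry E is radial; choose a Gaussian sphere of radius r = 0.11 m (inside the shell, r < 0.43 m).
No charge lies within this surface, so Q_enc = 0 and Gauss's law gives E·4πr² = 0 ⇒ E = 0.

E = 0 (no enclosed charge)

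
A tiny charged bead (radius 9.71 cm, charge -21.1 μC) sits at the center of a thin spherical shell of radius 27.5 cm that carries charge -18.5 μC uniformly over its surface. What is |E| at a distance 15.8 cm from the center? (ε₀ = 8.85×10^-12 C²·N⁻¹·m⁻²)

|E| = 7.60×10^6 N/C

Take a concentric spherical Gaussian surface of radius r = 15.8 cm (between the bodies, 9.71 cm < r < 27.5 cm).
Only the inner charge is enclosed; the outer shell contributes nothing inside itself. Q_enc = -21.1 μC = -2.11e-5 C.
Applying ∮E·dA = Q_enc/ε₀ with Φ = E(4πr²):
E = |Q_enc|/(4πε₀r²) = (2.11e-5)/(4π·8.85×10^-12·(0.158)²) = 7.60e6 N/C.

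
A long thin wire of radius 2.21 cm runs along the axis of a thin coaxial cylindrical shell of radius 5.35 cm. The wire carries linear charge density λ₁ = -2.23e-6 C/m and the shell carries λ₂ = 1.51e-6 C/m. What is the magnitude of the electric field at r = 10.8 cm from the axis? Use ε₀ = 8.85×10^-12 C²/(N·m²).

Take a coaxial cylindrical Gaussian surface of radius r = 10.8 cm and length L (r > 5.35 cm, enclosing both).
λ_enc = λ₁ + λ₂ = (-2.23e-6) + (1.51×10^-6) = -7.20×10^-7 C/m.
By Gauss's law (flux through the curved wall only), E·2πrL = λ_enc L/ε₀.
E = |λ_enc|/(2πε₀r) = (7.20×10^-7)/(2π·8.85×10^-12·0.108) = 1.20e5 N/C.

E ≈ 1.20×10^5 N/C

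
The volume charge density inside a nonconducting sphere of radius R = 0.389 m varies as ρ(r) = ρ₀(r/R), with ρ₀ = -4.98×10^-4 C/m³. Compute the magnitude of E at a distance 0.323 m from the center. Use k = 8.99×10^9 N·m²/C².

3.77×10^6 V/m

Use a concentric Gaussian sphere at r = 0.323 m (r < R).
Integrate the density: Q_enc = 4π ∫₀^r ρ₀(r'/R)^1 r'² dr' = 4πρ₀ r^4/(4·R) = -4.378×10^-5 C.
Gauss's law: E·4πr² = Q_enc/ε₀.
E = k|Q_enc|/r² = (8.99×10^9)(4.378×10^-5)/(0.323)² = 3.77e6 N/C.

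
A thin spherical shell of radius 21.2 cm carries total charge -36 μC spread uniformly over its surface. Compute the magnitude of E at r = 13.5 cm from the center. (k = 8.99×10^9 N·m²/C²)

Symmetry ⇒ E = E(r) r̂. Gaussian sphere of radius r = 13.5 cm (inside the shell, r < 21.2 cm).
No charge lies within this surface, so Q_enc = 0 and Gauss's law gives E·4πr² = 0 ⇒ E = 0.

E = 0 (no enclosed charge)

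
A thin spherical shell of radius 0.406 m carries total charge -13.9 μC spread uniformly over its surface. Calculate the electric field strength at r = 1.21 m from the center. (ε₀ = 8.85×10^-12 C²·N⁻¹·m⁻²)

Use a concentric Gaussian sphere at r = 1.21 m (r > 0.406 m).
The entire shell is enclosed: Q_enc = -1.39×10^-5 C.
Applying ∮E·dA = Q_enc/ε₀ with Φ = E(4πr²):
E = |Q_enc|/(4πε₀r²) = (1.39×10^-5)/(4π·8.85×10^-12·(1.21)²) = 8.54e4 N/C.

E ≈ 8.54e4 N/C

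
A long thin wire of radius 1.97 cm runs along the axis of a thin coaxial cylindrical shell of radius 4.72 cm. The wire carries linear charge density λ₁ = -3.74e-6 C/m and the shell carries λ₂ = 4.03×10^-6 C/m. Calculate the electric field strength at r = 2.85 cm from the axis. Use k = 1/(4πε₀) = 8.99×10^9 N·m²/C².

|E| ≈ 2.36e6 N/C

Choose a coaxial cylinder of radius r = 2.85 cm (arbitrary length L) as the Gaussian surface (between the conductors, 1.97 cm < r < 4.72 cm).
Only the inner wire is enclosed; the outer shell contributes nothing inside itself. λ_enc = λ₁ = -3.74×10^-6 C/m.
By Gauss's law (flux through the curved wall only), E·2πrL = λ_enc L/ε₀.
E = 2k|λ_enc|/r = 2(8.99×10^9)(3.74e-6)/(0.0285) = 2.36e6 N/C.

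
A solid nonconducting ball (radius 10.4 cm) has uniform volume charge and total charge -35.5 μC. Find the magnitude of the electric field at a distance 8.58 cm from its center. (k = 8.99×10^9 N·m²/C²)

Use a concentric Gaussian sphere at r = 8.58 cm (r < R).
For a uniform sphere the enclosed fraction is (r/R)³, so Q_enc = (-35.5 μC)(0.0858/0.104)³ = -1.993×10^-5 C.
By Gauss's law, ∮E·dA = E·4πr² = Q_enc/ε₀.
E = k|Q_enc|/r² = (8.99×10^9)(1.993e-5)/(0.0858)² = 2.43e7 N/C.

E = 2.43e7 N/C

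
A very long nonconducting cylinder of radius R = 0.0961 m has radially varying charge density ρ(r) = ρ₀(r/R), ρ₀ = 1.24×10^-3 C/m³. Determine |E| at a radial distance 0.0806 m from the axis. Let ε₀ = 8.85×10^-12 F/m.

3.16×10^6 N/C

Take a coaxial cylindrical Gaussian surface of radius r = 0.0806 m and length L (r < R).
λ_enc = ∫₀^r ρ(r')·2πr' dr' = (2πρ₀/R)·r^3/3 = 1.415×10^-5 C/m.
Applying ∮E·dA = Q_enc/ε₀ with the end caps contributing no flux:
E = |λ_enc|/(2πε₀r) = (1.415×10^-5)/(2π·8.85×10^-12·0.0806) = 3.16e6 N/C.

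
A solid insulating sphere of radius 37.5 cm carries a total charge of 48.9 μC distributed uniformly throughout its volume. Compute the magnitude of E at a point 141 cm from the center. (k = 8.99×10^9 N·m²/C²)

E ≈ 2.21e5 V/m

Use a concentric Gaussian sphere at r = 141 cm (r > R, so the entire charge is enclosed).
Q_enc = 48.9 μC = 4.89×10^-5 C.
By Gauss's law, ∮E·dA = E·4πr² = Q_enc/ε₀.
E = k|Q_enc|/r² = (8.99×10^9)(4.89×10^-5)/(1.41)² = 2.21×10^5 N/C.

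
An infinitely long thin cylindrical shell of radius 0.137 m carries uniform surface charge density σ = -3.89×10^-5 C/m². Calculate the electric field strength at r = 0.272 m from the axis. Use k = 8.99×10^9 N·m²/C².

Choose a coaxial cylinder of radius r = 0.272 m (arbitrary length L) as the Gaussian surface (r > 0.137 m).
The whole shell is enclosed: λ_enc = σ·2πR = (-3.89×10^-5)·2π·(0.137) = -3.348×10^-5 C/m.
Since E is radial and uniform over the curved surface, Φ = E·2πrL = Q_enc/ε₀ = λ_enc L/ε₀.
E = 2k|λ_enc|/r = 2(8.99×10^9)(3.348e-5)/(0.272) = 2.21×10^6 N/C.

2.21×10^6 V/m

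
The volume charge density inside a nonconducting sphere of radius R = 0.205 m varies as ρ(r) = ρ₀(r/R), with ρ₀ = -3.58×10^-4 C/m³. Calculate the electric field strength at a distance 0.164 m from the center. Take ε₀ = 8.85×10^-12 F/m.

Take a concentric spherical Gaussian surface of radius r = 0.164 m (r < R).
Integrate the density: Q_enc = 4π ∫₀^r ρ₀(r'/R)^1 r'² dr' = 4πρ₀ r^4/(4·R) = -3.969e-6 C.
Applying ∮E·dA = Q_enc/ε₀ with Φ = E(4πr²):
E = |Q_enc|/(4πε₀r²) = (3.969×10^-6)/(4π·8.85×10^-12·(0.164)²) = 1.33×10^6 N/C.

|E| = 1.33×10^6 N/C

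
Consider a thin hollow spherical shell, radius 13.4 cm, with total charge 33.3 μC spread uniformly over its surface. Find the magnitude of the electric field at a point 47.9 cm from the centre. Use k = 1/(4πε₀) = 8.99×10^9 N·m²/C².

|E| = 1.30e6 N/C

By spherical symmetry E is radial; choose a Gaussian sphere of radius r = 47.9 cm (r > 13.4 cm).
The entire shell is enclosed: Q_enc = 3.33×10^-5 C.
Applying ∮E·dA = Q_enc/ε₀ with Φ = E(4πr²):
E = k|Q_enc|/r² = (8.99×10^9)(3.33e-5)/(0.479)² = 1.30×10^6 N/C.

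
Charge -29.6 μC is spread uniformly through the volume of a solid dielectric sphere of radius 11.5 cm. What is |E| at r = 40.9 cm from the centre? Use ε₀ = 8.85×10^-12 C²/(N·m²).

1.59×10^6 N/C

By spherical symmetry E is radial; choose a Gaussian sphere of radius r = 40.9 cm (r > R, so the entire charge is enclosed).
Q_enc = -29.6 μC = -2.96×10^-5 C.
Gauss's law: E·4πr² = Q_enc/ε₀.
E = |Q_enc|/(4πε₀r²) = (2.96×10^-5)/(4π·8.85×10^-12·(0.409)²) = 1.59×10^6 N/C.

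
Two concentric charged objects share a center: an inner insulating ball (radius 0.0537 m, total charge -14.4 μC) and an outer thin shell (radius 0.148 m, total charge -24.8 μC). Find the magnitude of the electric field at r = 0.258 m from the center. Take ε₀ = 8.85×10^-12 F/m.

5.30×10^6 N/C

Use a concentric Gaussian sphere at r = 0.258 m (r > 0.148 m, enclosing both).
Q_enc = (-14.4 μC) + (-24.8 μC) = -3.92×10^-5 C.
Gauss's law: E·4πr² = Q_enc/ε₀.
E = |Q_enc|/(4πε₀r²) = (3.92×10^-5)/(4π·8.85×10^-12·(0.258)²) = 5.30e6 N/C.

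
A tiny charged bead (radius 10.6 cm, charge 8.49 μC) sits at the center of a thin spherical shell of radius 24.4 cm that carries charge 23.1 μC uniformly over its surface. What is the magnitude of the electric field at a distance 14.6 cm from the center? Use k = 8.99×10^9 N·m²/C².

By spherical symmetry E is radial; choose a Gaussian sphere of radius r = 14.6 cm (between the bodies, 10.6 cm < r < 24.4 cm).
The shell at 24.4 cm lies outside the Gaussian surface, so Q_enc = 8.49 μC = 8.49e-6 C.
Since E is radial and uniform over the Gaussian sphere, Φ = E·4πr² = Q_enc/ε₀.
E = k|Q_enc|/r² = (8.99×10^9)(8.49×10^-6)/(0.146)² = 3.58×10^6 N/C.

|E| = 3.58e6 N/C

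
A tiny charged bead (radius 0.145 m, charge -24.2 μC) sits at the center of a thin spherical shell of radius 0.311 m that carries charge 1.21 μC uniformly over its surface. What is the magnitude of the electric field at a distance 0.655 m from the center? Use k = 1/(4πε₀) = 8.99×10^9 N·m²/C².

E = 4.82e5 V/m

Symmetry ⇒ E = E(r) r̂. Gaussian sphere of radius r = 0.655 m (r > 0.311 m, enclosing both).
Q_enc = (-24.2 μC) + (1.21 μC) = -2.299e-5 C.
Applying ∮E·dA = Q_enc/ε₀ with Φ = E(4πr²):
E = k|Q_enc|/r² = (8.99×10^9)(2.299×10^-5)/(0.655)² = 4.82×10^5 N/C.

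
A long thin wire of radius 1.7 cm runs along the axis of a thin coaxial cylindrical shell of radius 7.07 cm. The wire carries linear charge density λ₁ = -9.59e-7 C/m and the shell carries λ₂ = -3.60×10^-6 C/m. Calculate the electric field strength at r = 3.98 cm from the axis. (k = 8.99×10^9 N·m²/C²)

Choose a coaxial cylinder of radius r = 3.98 cm (arbitrary length L) as the Gaussian surface (between the conductors, 1.7 cm < r < 7.07 cm).
The shell at 7.07 cm lies outside the Gaussian surface, so λ_enc = λ₁ = -9.59×10^-7 C/m.
Gauss's law: E·2πrL = λ_enc L/ε₀.
E = 2k|λ_enc|/r = 2(8.99×10^9)(9.59e-7)/(0.0398) = 4.33×10^5 N/C.

|E| = 4.33×10^5 N/C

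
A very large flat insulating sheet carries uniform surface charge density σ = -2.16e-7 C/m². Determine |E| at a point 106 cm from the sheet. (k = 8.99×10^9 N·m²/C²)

The symmetry is planar: E is normal to the sheet and the same magnitude on both sides. Take a pillbox straddling the sheet with end-cap area A.
Only the two end caps contribute flux: Φ = 2EA. With Q_enc = σA, Gauss's law gives E = |σ|/(2ε₀).
E = 2πk|σ| = 2π(8.99×10^9)(2.16×10^-7) = 1.22×10^4 N/C.

|E| = 1.22×10^4 V/m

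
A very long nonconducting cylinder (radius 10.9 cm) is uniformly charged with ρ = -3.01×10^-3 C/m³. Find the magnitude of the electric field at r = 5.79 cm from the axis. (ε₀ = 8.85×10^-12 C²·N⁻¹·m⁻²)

E = 9.85×10^6 V/m

Choose a coaxial cylinder of radius r = 5.79 cm (arbitrary length L) as the Gaussian surface (r < R).
Enclosed charge per unit length: λ_enc = ρ·πr² = (-3.01e-3)π(0.0579)² = -3.17×10^-5 C/m.
Since E is radial and uniform over the curved surface, Φ = E·2πrL = Q_enc/ε₀ = λ_enc L/ε₀.
E = |λ_enc|/(2πε₀r) = (3.17e-5)/(2π·8.85×10^-12·0.0579) = 9.85×10^6 N/C.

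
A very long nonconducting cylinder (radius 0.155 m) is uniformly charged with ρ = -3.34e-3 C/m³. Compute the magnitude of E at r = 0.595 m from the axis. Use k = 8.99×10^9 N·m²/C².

Take a coaxial cylindrical Gaussian surface of radius r = 0.595 m and length L (r > 0.155 m, full cross-section enclosed).
λ_enc = ρ·πR² = (-3.34e-3)π(0.155)² = -2.521×10^-4 C/m.
Gauss's law: E·2πrL = λ_enc L/ε₀.
E = 2k|λ_enc|/r = 2(8.99×10^9)(2.521×10^-4)/(0.595) = 7.62×10^6 N/C.

E = 7.62e6 V/m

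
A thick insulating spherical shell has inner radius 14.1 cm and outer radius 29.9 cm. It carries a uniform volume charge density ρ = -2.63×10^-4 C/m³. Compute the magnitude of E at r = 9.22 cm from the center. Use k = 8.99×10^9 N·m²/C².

By spherical symmetry E is radial; choose a Gaussian sphere of radius r = 9.22 cm (r < 14.1 cm, inside the empty cavity).
No charge is enclosed, so by Gauss's law E·4πr² = 0 ⇒ E = 0.

|E| = 0 V/m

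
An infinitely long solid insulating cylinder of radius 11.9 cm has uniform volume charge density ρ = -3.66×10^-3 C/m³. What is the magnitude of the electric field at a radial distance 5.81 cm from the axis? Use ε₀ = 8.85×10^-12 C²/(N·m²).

1.20×10^7 N/C

By cylindrical symmetry E is radial; use a coaxial Gaussian cylinder of radius 5.81 cm and length L (r < R).
Charge inside radius r per length L is ρ·πr²·L, so λ_enc = ρπr² = -3.881×10^-5 C/m.
Since E is radial and uniform over the curved surface, Φ = E·2πrL = Q_enc/ε₀ = λ_enc L/ε₀.
E = |λ_enc|/(2πε₀r) = (3.881×10^-5)/(2π·8.85×10^-12·0.0581) = 1.20×10^7 N/C.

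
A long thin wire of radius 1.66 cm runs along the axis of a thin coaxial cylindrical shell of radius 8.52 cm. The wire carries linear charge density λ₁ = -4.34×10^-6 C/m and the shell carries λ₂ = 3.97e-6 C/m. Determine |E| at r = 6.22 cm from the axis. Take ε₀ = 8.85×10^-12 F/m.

E ≈ 1.25×10^6 N/C

Choose a coaxial cylinder of radius r = 6.22 cm (arbitrary length L) as the Gaussian surface (between the conductors, 1.66 cm < r < 8.52 cm).
Only the inner wire is enclosed; the outer shell contributes nothing inside itself. λ_enc = λ₁ = -4.34×10^-6 C/m.
Applying ∮E·dA = Q_enc/ε₀ with the end caps contributing no flux:
E = |λ_enc|/(2πε₀r) = (4.34×10^-6)/(2π·8.85×10^-12·0.0622) = 1.25×10^6 N/C.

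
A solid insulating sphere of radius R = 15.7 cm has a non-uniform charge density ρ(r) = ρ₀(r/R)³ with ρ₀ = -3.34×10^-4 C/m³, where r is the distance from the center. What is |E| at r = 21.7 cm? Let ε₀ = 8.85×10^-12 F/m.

Take a concentric spherical Gaussian surface of radius r = 21.7 cm (r > R, all charge enclosed).
Q_enc = 4π ∫₀^R ρ₀(r'/R)^3 r'² dr' = 4πρ₀R³/6 = -2.707×10^-6 C.
Since E is radial and uniform over the Gaussian sphere, Φ = E·4πr² = Q_enc/ε₀.
E = |Q_enc|/(4πε₀r²) = (2.707×10^-6)/(4π·8.85×10^-12·(0.217)²) = 5.17e5 N/C.

|E| = 5.17×10^5 N/C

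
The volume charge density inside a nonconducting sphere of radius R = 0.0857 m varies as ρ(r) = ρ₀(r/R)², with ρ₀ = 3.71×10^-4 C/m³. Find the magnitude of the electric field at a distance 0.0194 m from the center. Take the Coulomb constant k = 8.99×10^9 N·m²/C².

By spherical symmetry E is radial; choose a Gaussian sphere of radius r = 0.0194 m (r < R).
Q_enc = ∫₀^r ρ(r')·4πr'² dr' = (4πρ₀/R²) ∫₀^r r'^4 dr' = 4πρ₀ r^5/(5·R²) = 3.489×10^-10 C.
Gauss's law: E·4πr² = Q_enc/ε₀.
E = k|Q_enc|/r² = (8.99×10^9)(3.489×10^-10)/(0.0194)² = 8.33×10^3 N/C.

E = 8.33e3 V/m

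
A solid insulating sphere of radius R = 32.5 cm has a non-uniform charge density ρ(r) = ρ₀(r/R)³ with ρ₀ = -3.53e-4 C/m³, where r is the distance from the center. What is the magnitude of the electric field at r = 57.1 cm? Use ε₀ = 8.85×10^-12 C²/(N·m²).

7.00e5 V/m

Symmetry ⇒ E = E(r) r̂. Gaussian sphere of radius r = 57.1 cm (r > R, all charge enclosed).
Q_enc = 4π ∫₀^R ρ₀(r'/R)^3 r'² dr' = 4πρ₀R³/6 = -2.538×10^-5 C.
Gauss's law: E·4πr² = Q_enc/ε₀.
E = |Q_enc|/(4πε₀r²) = (2.538e-5)/(4π·8.85×10^-12·(0.571)²) = 7.00e5 N/C.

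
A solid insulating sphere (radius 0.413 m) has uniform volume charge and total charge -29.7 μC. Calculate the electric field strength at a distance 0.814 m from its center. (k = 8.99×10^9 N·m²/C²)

|E| ≈ 4.03×10^5 N/C

Symmetry ⇒ E = E(r) r̂. Gaussian sphere of radius r = 0.814 m (r > R, so the entire charge is enclosed).
Q_enc = -29.7 μC = -2.97×10^-5 C.
By Gauss's law, ∮E·dA = E·4πr² = Q_enc/ε₀.
E = k|Q_enc|/r² = (8.99×10^9)(2.97×10^-5)/(0.814)² = 4.03e5 N/C.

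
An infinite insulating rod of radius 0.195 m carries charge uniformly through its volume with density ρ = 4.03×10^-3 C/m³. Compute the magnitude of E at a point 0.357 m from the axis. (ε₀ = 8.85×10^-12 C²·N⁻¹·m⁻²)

E = 2.43×10^7 N/C

By cylindrical symmetry E is radial; use a coaxial Gaussian cylinder of radius 0.357 m and length L (r > 0.195 m, full cross-section enclosed).
λ_enc = ρ·πR² = (4.03×10^-3)π(0.195)² = 4.814×10^-4 C/m.
Gauss's law: E·2πrL = λ_enc L/ε₀.
E = |λ_enc|/(2πε₀r) = (4.814×10^-4)/(2π·8.85×10^-12·0.357) = 2.43×10^7 N/C.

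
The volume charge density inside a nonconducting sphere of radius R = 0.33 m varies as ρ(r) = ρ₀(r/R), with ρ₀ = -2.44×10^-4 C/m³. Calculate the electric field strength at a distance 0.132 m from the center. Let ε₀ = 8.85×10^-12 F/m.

E ≈ 3.64×10^5 V/m

Symmetry ⇒ E = E(r) r̂. Gaussian sphere of radius r = 0.132 m (r < R).
Q_enc = ∫₀^r ρ(r')·4πr'² dr' = (4πρ₀/R) ∫₀^r r'^3 dr' = 4πρ₀ r^4/(4·R) = -7.052×10^-7 C.
By Gauss's law, ∮E·dA = E·4πr² = Q_enc/ε₀.
E = |Q_enc|/(4πε₀r²) = (7.052×10^-7)/(4π·8.85×10^-12·(0.132)²) = 3.64×10^5 N/C.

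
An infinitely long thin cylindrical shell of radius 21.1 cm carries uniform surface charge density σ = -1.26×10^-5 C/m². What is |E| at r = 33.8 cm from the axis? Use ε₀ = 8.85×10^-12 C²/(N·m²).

By cylindrical symmetry E is radial; use a coaxial Gaussian cylinder of radius 33.8 cm and length L (r > 21.1 cm).
The whole shell is enclosed: λ_enc = σ·2πR = (-1.26×10^-5)·2π·(0.211) = -1.67×10^-5 C/m.
By Gauss's law (flux through the curved wall only), E·2πrL = λ_enc L/ε₀.
E = |λ_enc|/(2πε₀r) = (1.67×10^-5)/(2π·8.85×10^-12·0.338) = 8.89×10^5 N/C.

E ≈ 8.89×10^5 N/C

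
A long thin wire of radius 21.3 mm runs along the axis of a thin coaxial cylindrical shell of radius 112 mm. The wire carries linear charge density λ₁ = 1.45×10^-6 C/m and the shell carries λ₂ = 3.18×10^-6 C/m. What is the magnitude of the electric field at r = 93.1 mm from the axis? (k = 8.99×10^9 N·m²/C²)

|E| = 2.80e5 N/C

Take a coaxial cylindrical Gaussian surface of radius r = 93.1 mm and length L (between the conductors, 21.3 mm < r < 112 mm).
The shell at 112 mm lies outside the Gaussian surface, so λ_enc = λ₁ = 1.45×10^-6 C/m.
By Gauss's law (flux through the curved wall only), E·2πrL = λ_enc L/ε₀.
E = 2k|λ_enc|/r = 2(8.99×10^9)(1.45e-6)/(0.0931) = 2.80×10^5 N/C.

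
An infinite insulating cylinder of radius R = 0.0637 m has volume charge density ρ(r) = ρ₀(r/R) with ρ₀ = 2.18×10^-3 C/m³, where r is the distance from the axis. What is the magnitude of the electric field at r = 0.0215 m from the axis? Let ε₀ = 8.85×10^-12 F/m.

|E| ≈ 5.96×10^5 N/C

By cylindrical symmetry E is radial; use a coaxial Gaussian cylinder of radius 0.0215 m and length L (r < R).
Integrating ρ over the cross-section to radius r: λ_enc = (2πρ₀/R) ∫₀^r r'^2 dr' = 2πρ₀ r^3/(3·R) = 7.123×10^-7 C/m.
Since E is radial and uniform over the curved surface, Φ = E·2πrL = Q_enc/ε₀ = λ_enc L/ε₀.
E = |λ_enc|/(2πε₀r) = (7.123e-7)/(2π·8.85×10^-12·0.0215) = 5.96×10^5 N/C.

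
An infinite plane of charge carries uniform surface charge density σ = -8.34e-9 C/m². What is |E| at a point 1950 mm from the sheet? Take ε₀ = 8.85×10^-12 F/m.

|E| ≈ 471 N/C

The symmetry is planar: E is normal to the sheet and the same magnitude on both sides. Take a pillbox straddling the sheet with end-cap area A.
Flux Φ = 2EA and Q_enc = σA, so 2EA = σA/ε₀ ⇒ E = |σ|/(2ε₀), independent of distance.
E = |σ|/(2ε₀) = (8.34e-9)/(2·8.85×10^-12) = 471 N/C.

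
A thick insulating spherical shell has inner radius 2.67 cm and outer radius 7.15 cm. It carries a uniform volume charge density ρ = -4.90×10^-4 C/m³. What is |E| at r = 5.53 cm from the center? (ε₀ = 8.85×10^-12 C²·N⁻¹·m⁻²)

|E| = 9.06e5 N/C

By spherical symmetry E is radial; choose a Gaussian sphere of radius r = 5.53 cm (within the shell material, 2.67 cm < r < 7.15 cm).
Only the shell between 2.67 cm and r is enclosed: Q_enc = ρ·(4π/3)(r³ − a³) = (-4.90×10^-4)·(4π/3)·((0.0553)³ − (0.0267)³) = -3.08×10^-7 C.
Since E is radial and uniform over the Gaussian sphere, Φ = E·4πr² = Q_enc/ε₀.
E = |Q_enc|/(4πε₀r²) = (3.08×10^-7)/(4π·8.85×10^-12·(0.0553)²) = 9.06×10^5 N/C.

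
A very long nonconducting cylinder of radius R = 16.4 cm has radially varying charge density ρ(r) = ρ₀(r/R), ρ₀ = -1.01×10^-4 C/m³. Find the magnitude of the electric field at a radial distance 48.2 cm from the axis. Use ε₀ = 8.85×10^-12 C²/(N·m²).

|E| = 2.12e5 N/C

By cylindrical symmetry E is radial; use a coaxial Gaussian cylinder of radius 48.2 cm and length L (r > R, full charge per length enclosed).
λ_enc = 2π ∫₀^R ρ₀(r'/R)^1 r' dr' = 2πρ₀R²/3 = -5.689×10^-6 C/m.
Applying ∮E·dA = Q_enc/ε₀ with the end caps contributing no flux:
E = |λ_enc|/(2πε₀r) = (5.689×10^-6)/(2π·8.85×10^-12·0.482) = 2.12×10^5 N/C.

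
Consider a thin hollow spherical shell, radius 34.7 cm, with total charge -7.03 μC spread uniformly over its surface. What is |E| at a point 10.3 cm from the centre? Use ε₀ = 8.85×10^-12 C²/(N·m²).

Symmetry ⇒ E = E(r) r̂. Gaussian sphere of radius r = 10.3 cm (inside the shell, r < 34.7 cm).
No charge lies within this surface, so Q_enc = 0 and Gauss's law gives E·4πr² = 0 ⇒ E = 0.

E = 0 (no enclosed charge)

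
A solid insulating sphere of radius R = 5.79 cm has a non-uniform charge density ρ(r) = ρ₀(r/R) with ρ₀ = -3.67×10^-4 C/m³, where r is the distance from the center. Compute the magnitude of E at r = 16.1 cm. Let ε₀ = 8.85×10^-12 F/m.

By spherical symmetry E is radial; choose a Gaussian sphere of radius r = 16.1 cm (r > R, all charge enclosed).
Q_enc = 4π ∫₀^R ρ₀(r'/R)^1 r'² dr' = 4πρ₀R³/4 = -2.238×10^-7 C.
By Gauss's law, ∮E·dA = E·4πr² = Q_enc/ε₀.
E = |Q_enc|/(4πε₀r²) = (2.238e-7)/(4π·8.85×10^-12·(0.161)²) = 7.76e4 N/C.

7.76e4 N/C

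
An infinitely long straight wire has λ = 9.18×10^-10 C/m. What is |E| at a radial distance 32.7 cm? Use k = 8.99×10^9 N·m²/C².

By cylindrical symmetry E is radial; use a coaxial Gaussian cylinder of radius 32.7 cm and length L.
Q_enc = λL, so λ_enc = 9.18×10^-10 C/m.
Since E is radial and uniform over the curved surface, Φ = E·2πrL = Q_enc/ε₀ = λ_enc L/ε₀.
E = 2k|λ_enc|/r = 2(8.99×10^9)(9.18×10^-10)/(0.327) = 50.5 N/C.

|E| ≈ 50.5 N/C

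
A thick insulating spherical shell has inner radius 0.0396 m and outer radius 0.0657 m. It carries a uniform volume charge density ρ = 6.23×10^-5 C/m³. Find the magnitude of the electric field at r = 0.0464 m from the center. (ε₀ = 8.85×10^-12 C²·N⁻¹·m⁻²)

By spherical symmetry E is radial; choose a Gaussian sphere of radius r = 0.0464 m (within the shell material, 0.0396 m < r < 0.0657 m).
Only the shell between 0.0396 m and r is enclosed: Q_enc = ρ·(4π/3)(r³ − a³) = (6.23×10^-5)·(4π/3)·((0.0464)³ − (0.0396)³) = 9.864×10^-9 C.
Gauss's law: E·4πr² = Q_enc/ε₀.
E = |Q_enc|/(4πε₀r²) = (9.864e-9)/(4π·8.85×10^-12·(0.0464)²) = 4.12×10^4 N/C.

4.12×10^4 N/C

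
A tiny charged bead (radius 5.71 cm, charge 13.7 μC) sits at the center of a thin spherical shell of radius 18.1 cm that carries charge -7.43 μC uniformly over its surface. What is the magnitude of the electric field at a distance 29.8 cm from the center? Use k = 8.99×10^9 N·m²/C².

Take a concentric spherical Gaussian surface of radius r = 29.8 cm (r > 18.1 cm, enclosing both).
Q_enc = (13.7 μC) + (-7.43 μC) = 6.27e-6 C.
Gauss's law: E·4πr² = Q_enc/ε₀.
E = k|Q_enc|/r² = (8.99×10^9)(6.27×10^-6)/(0.298)² = 6.35×10^5 N/C.

6.35×10^5 N/C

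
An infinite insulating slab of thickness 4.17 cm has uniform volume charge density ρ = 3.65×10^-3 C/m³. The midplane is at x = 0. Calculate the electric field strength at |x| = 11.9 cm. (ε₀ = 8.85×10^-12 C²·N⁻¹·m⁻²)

The point |x| = 11.9 cm lies outside the slab (half-thickness 0.02085 m). A symmetric pillbox spanning the full slab encloses Q_enc = ρ·d·A.
Flux = 2EA ⇒ E = |ρ|d/(2ε₀), independent of distance outside.
E = (3.65e-3)(0.0417)/(2·8.85×10^-12) = 8.60e6 N/C.

E ≈ 8.60×10^6 N/C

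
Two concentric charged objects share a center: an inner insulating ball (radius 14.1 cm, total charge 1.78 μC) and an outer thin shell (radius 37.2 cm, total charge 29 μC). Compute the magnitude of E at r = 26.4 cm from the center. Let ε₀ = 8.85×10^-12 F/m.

Use a concentric Gaussian sphere at r = 26.4 cm (between the bodies, 14.1 cm < r < 37.2 cm).
Only the inner charge is enclosed; the outer shell contributes nothing inside itself. Q_enc = 1.78 μC = 1.78e-6 C.
Applying ∮E·dA = Q_enc/ε₀ with Φ = E(4πr²):
E = |Q_enc|/(4πε₀r²) = (1.78e-6)/(4π·8.85×10^-12·(0.264)²) = 2.30e5 N/C.

E ≈ 2.30×10^5 N/C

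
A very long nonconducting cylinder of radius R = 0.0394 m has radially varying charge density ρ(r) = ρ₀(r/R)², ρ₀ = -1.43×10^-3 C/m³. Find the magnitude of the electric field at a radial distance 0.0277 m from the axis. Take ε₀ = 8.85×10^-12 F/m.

|E| ≈ 5.53×10^5 N/C

Coaxial Gaussian cylinder, radius r = 0.0277 m, length L (r < R).
Integrating ρ over the cross-section to radius r: λ_enc = (2πρ₀/R²) ∫₀^r r'^3 dr' = 2πρ₀ r^4/(4·R²) = -8.519e-7 C/m.
By Gauss's law (flux through the curved wall only), E·2πrL = λ_enc L/ε₀.
E = |λ_enc|/(2πε₀r) = (8.519e-7)/(2π·8.85×10^-12·0.0277) = 5.53×10^5 N/C.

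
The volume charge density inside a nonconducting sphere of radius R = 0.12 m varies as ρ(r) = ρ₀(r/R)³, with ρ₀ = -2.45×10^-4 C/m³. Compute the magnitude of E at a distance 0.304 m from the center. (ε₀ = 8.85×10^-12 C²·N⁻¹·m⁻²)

Symmetry ⇒ E = E(r) r̂. Gaussian sphere of radius r = 0.304 m (r > R, all charge enclosed).
Q_enc = 4π ∫₀^R ρ₀(r'/R)^3 r'² dr' = 4πρ₀R³/6 = -8.867×10^-7 C.
By Gauss's law, ∮E·dA = E·4πr² = Q_enc/ε₀.
E = |Q_enc|/(4πε₀r²) = (8.867e-7)/(4π·8.85×10^-12·(0.304)²) = 8.63×10^4 N/C.

E = 8.63e4 V/m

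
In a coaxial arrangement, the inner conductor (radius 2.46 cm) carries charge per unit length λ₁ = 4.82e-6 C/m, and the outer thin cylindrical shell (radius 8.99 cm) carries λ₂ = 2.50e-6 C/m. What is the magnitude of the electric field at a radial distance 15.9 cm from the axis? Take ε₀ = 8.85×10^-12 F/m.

Coaxial Gaussian cylinder, radius r = 15.9 cm, length L (r > 8.99 cm, enclosing both).
λ_enc = λ₁ + λ₂ = (4.82×10^-6) + (2.50×10^-6) = 7.32×10^-6 C/m.
Applying ∮E·dA = Q_enc/ε₀ with the end caps contributing no flux:
E = |λ_enc|/(2πε₀r) = (7.32×10^-6)/(2π·8.85×10^-12·0.159) = 8.28×10^5 N/C.

|E| ≈ 8.28×10^5 N/C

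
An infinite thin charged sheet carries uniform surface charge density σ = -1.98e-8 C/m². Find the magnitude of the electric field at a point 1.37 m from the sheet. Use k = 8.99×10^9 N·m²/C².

The symmetry is planar: E is normal to the sheet and the same magnitude on both sides. Take a pillbox straddling the sheet with end-cap area A.
Flux Φ = 2EA and Q_enc = σA, so 2EA = σA/ε₀ ⇒ E = |σ|/(2ε₀), independent of distance.
E = 2πk|σ| = 2π(8.99×10^9)(1.98×10^-8) = 1.12e3 N/C.

1.12e3 N/C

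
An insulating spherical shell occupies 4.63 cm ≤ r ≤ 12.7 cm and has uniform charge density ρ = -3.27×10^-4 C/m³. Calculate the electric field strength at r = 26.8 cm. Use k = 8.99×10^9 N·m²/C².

Use a concentric Gaussian sphere at r = 26.8 cm (r > 12.7 cm, enclosing the whole shell).
Q_enc = ρ·(4π/3)(b³ − a³) = (-3.27×10^-4)·(4π/3)·((0.127)³ − (0.0463)³) = -2.67e-6 C.
Applying ∮E·dA = Q_enc/ε₀ with Φ = E(4πr²):
E = k|Q_enc|/r² = (8.99×10^9)(2.67e-6)/(0.268)² = 3.34e5 N/C.

|E| = 3.34e5 N/C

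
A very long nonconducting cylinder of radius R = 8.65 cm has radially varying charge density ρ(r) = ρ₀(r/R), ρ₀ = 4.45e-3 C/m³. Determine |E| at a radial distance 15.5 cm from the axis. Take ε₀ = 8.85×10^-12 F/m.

E ≈ 8.09×10^6 N/C

Take a coaxial cylindrical Gaussian surface of radius r = 15.5 cm and length L (r > R, full charge per length enclosed).
λ_enc = 2π ∫₀^R ρ₀(r'/R)^1 r' dr' = 2πρ₀R²/3 = 6.974×10^-5 C/m.
Applying ∮E·dA = Q_enc/ε₀ with the end caps contributing no flux:
E = |λ_enc|/(2πε₀r) = (6.974×10^-5)/(2π·8.85×10^-12·0.155) = 8.09×10^6 N/C.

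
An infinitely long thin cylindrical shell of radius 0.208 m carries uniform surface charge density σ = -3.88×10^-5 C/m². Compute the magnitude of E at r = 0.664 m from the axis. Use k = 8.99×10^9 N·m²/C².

By cylindrical symmetry E is radial; use a coaxial Gaussian cylinder of radius 0.664 m and length L (r > 0.208 m).
The whole shell is enclosed: λ_enc = σ·2πR = (-3.88e-5)·2π·(0.208) = -5.071×10^-5 C/m.
By Gauss's law (flux through the curved wall only), E·2πrL = λ_enc L/ε₀.
E = 2k|λ_enc|/r = 2(8.99×10^9)(5.071×10^-5)/(0.664) = 1.37×10^6 N/C.

E = 1.37×10^6 N/C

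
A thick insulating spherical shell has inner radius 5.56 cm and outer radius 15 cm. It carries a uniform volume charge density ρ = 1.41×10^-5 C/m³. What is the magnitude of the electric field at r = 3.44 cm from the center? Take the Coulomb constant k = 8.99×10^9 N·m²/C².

E = 0 (no enclosed charge)

Symmetry ⇒ E = E(r) r̂. Gaussian sphere of radius r = 3.44 cm (r < 5.56 cm, inside the empty cavity).
Q_enc = 0 (all charge lies at larger r); Gauss's law gives E = 0.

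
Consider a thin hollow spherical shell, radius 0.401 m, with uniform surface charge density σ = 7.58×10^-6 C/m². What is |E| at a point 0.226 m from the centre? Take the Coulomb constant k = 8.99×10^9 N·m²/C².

E = 0 (no enclosed charge)

Take a concentric spherical Gaussian surface of radius r = 0.226 m (inside the shell, r < 0.401 m).
All the charge is outside the Gaussian surface: Q_enc = 0, hence E = 0 everywhere inside the shell.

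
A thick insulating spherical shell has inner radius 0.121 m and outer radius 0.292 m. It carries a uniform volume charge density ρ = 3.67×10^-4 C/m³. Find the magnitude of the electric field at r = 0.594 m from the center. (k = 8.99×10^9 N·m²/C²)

E = 9.06e5 N/C

By spherical symmetry E is radial; choose a Gaussian sphere of radius r = 0.594 m (r > 0.292 m, enclosing the whole shell).
Q_enc = ρ·(4π/3)(b³ − a³) = (3.67×10^-4)·(4π/3)·((0.292)³ − (0.121)³) = 3.555e-5 C.
Gauss's law: E·4πr² = Q_enc/ε₀.
E = k|Q_enc|/r² = (8.99×10^9)(3.555×10^-5)/(0.594)² = 9.06×10^5 N/C.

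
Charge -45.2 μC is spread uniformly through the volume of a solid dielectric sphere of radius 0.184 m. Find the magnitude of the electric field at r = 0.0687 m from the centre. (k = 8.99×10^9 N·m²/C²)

4.48e6 V/m

Symmetry ⇒ E = E(r) r̂. Gaussian sphere of radius r = 0.0687 m (r < R).
Only the charge within r is enclosed: Q_enc = Q·(r/R)³ = (-45.2 μC)·(0.0687 m/0.184 m)³ = -2.353e-6 C.
Applying ∮E·dA = Q_enc/ε₀ with Φ = E(4πr²):
E = k|Q_enc|/r² = (8.99×10^9)(2.353×10^-6)/(0.0687)² = 4.48e6 N/C.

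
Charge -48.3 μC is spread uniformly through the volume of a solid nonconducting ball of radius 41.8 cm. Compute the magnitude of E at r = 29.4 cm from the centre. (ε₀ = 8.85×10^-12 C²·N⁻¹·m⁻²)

E ≈ 1.75e6 N/C

Take a concentric spherical Gaussian surface of radius r = 29.4 cm (r < R).
For a uniform sphere the enclosed fraction is (r/R)³, so Q_enc = (-48.3 μC)(0.294/0.418)³ = -1.681e-5 C.
Applying ∮E·dA = Q_enc/ε₀ with Φ = E(4πr²):
E = |Q_enc|/(4πε₀r²) = (1.681×10^-5)/(4π·8.85×10^-12·(0.294)²) = 1.75e6 N/C.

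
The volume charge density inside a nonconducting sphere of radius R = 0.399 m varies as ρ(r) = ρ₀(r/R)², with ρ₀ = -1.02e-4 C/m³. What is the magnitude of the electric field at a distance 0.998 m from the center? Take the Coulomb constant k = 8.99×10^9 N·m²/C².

E = 1.47e5 N/C

Symmetry ⇒ E = E(r) r̂. Gaussian sphere of radius r = 0.998 m (r > R, all charge enclosed).
Q_enc = 4π ∫₀^R ρ₀(r'/R)^2 r'² dr' = 4πρ₀R³/5 = -1.628×10^-5 C.
Applying ∮E·dA = Q_enc/ε₀ with Φ = E(4πr²):
E = k|Q_enc|/r² = (8.99×10^9)(1.628×10^-5)/(0.998)² = 1.47e5 N/C.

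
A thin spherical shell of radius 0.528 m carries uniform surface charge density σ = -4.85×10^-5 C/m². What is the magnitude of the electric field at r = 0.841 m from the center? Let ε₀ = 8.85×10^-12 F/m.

E = 2.16×10^6 N/C

By spherical symmetry E is radial; choose a Gaussian sphere of radius r = 0.841 m (r > 0.528 m).
The entire shell is enclosed: Q_enc = σ·4πR² = (-4.85×10^-5)·4π·(0.528)² = -1.699×10^-4 C.
Gauss's law: E·4πr² = Q_enc/ε₀.
E = |Q_enc|/(4πε₀r²) = (1.699×10^-4)/(4π·8.85×10^-12·(0.841)²) = 2.16×10^6 N/C.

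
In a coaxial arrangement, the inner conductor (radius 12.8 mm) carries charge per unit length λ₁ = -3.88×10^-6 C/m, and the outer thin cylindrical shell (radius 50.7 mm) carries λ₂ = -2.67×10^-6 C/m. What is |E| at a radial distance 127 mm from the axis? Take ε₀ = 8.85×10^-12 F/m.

By cylindrical symmetry E is radial; use a coaxial Gaussian cylinder of radius 127 mm and length L (r > 50.7 mm, enclosing both).
λ_enc = λ₁ + λ₂ = (-3.88×10^-6) + (-2.67e-6) = -6.55×10^-6 C/m.
By Gauss's law (flux through the curved wall only), E·2πrL = λ_enc L/ε₀.
E = |λ_enc|/(2πε₀r) = (6.55×10^-6)/(2π·8.85×10^-12·0.127) = 9.28×10^5 N/C.

|E| = 9.28×10^5 N/C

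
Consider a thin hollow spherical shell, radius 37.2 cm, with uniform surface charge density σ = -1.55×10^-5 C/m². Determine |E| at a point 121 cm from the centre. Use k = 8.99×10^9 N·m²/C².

1.66×10^5 N/C

By spherical symmetry E is radial; choose a Gaussian sphere of radius r = 121 cm (r > 37.2 cm).
The entire shell is enclosed: Q_enc = σ·4πR² = (-1.55e-5)·4π·(0.372)² = -2.695×10^-5 C.
Since E is radial and uniform over the Gaussian sphere, Φ = E·4πr² = Q_enc/ε₀.
E = k|Q_enc|/r² = (8.99×10^9)(2.695×10^-5)/(1.21)² = 1.66×10^5 N/C.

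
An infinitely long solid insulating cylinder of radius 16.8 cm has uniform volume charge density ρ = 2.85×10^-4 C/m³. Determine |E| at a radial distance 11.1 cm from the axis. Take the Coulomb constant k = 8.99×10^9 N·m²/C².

Choose a coaxial cylinder of radius r = 11.1 cm (arbitrary length L) as the Gaussian surface (r < R).
Enclosed charge per unit length: λ_enc = ρ·πr² = (2.85e-4)π(0.111)² = 1.103×10^-5 C/m.
Since E is radial and uniform over the curved surface, Φ = E·2πrL = Q_enc/ε₀ = λ_enc L/ε₀.
E = 2k|λ_enc|/r = 2(8.99×10^9)(1.103×10^-5)/(0.111) = 1.79×10^6 N/C.

|E| ≈ 1.79e6 N/C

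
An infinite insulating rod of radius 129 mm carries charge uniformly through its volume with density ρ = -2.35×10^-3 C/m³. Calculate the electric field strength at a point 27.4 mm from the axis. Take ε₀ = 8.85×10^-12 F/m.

|E| ≈ 3.64e6 N/C

Take a coaxial cylindrical Gaussian surface of radius r = 27.4 mm and length L (r < R).
Enclosed charge per unit length: λ_enc = ρ·πr² = (-2.35×10^-3)π(0.0274)² = -5.543×10^-6 C/m.
Gauss's law: E·2πrL = λ_enc L/ε₀.
E = |λ_enc|/(2πε₀r) = (5.543×10^-6)/(2π·8.85×10^-12·0.0274) = 3.64×10^6 N/C.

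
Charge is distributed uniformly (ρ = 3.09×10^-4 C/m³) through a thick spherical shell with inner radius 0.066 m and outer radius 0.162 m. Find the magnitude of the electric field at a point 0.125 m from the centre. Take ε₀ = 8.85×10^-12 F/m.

|E| ≈ 1.24×10^6 V/m

Symmetry ⇒ E = E(r) r̂. Gaussian sphere of radius r = 0.125 m (within the shell material, 0.066 m < r < 0.162 m).
Only the shell between 0.066 m and r is enclosed: Q_enc = ρ·(4π/3)(r³ − a³) = (3.09e-4)·(4π/3)·((0.125)³ − (0.066)³) = 2.156×10^-6 C.
By Gauss's law, ∮E·dA = E·4πr² = Q_enc/ε₀.
E = |Q_enc|/(4πε₀r²) = (2.156×10^-6)/(4π·8.85×10^-12·(0.125)²) = 1.24×10^6 N/C.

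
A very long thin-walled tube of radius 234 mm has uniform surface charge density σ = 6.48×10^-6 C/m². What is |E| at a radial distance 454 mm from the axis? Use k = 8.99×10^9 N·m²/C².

E = 3.77e5 N/C

Choose a coaxial cylinder of radius r = 454 mm (arbitrary length L) as the Gaussian surface (r > 234 mm).
The whole shell is enclosed: λ_enc = σ·2πR = (6.48×10^-6)·2π·(0.234) = 9.527×10^-6 C/m.
Applying ∮E·dA = Q_enc/ε₀ with the end caps contributing no flux:
E = 2k|λ_enc|/r = 2(8.99×10^9)(9.527e-6)/(0.454) = 3.77×10^5 N/C.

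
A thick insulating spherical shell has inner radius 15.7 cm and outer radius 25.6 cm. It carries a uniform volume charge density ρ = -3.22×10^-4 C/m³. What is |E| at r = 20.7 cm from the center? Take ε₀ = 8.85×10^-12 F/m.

Symmetry ⇒ E = E(r) r̂. Gaussian sphere of radius r = 20.7 cm (within the shell material, 15.7 cm < r < 25.6 cm).
Only the shell between 15.7 cm and r is enclosed: Q_enc = ρ·(4π/3)(r³ − a³) = (-3.22×10^-4)·(4π/3)·((0.207)³ − (0.157)³) = -6.744×10^-6 C.
Since E is radial and uniform over the Gaussian sphere, Φ = E·4πr² = Q_enc/ε₀.
E = |Q_enc|/(4πε₀r²) = (6.744e-6)/(4π·8.85×10^-12·(0.207)²) = 1.42e6 N/C.

|E| ≈ 1.42e6 N/C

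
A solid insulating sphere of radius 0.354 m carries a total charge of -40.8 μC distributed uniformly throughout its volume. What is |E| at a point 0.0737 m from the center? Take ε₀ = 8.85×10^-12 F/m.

E = 6.09×10^5 N/C

Take a concentric spherical Gaussian surface of radius r = 0.0737 m (r < R).
For a uniform sphere the enclosed fraction is (r/R)³, so Q_enc = (-40.8 μC)(0.0737/0.354)³ = -3.682×10^-7 C.
Since E is radial and uniform over the Gaussian sphere, Φ = E·4πr² = Q_enc/ε₀.
E = |Q_enc|/(4πε₀r²) = (3.682×10^-7)/(4π·8.85×10^-12·(0.0737)²) = 6.09e5 N/C.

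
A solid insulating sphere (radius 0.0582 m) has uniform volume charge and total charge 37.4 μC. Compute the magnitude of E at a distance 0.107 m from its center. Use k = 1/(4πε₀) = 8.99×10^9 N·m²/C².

Use a concentric Gaussian sphere at r = 0.107 m (r > R, so the entire charge is enclosed).
Q_enc = 37.4 μC = 3.74×10^-5 C.
By Gauss's law, ∮E·dA = E·4πr² = Q_enc/ε₀.
E = k|Q_enc|/r² = (8.99×10^9)(3.74×10^-5)/(0.107)² = 2.94×10^7 N/C.

|E| ≈ 2.94×10^7 N/C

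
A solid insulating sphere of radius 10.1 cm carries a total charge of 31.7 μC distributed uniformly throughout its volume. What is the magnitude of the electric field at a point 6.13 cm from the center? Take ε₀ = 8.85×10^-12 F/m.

Symmetry ⇒ E = E(r) r̂. Gaussian sphere of radius r = 6.13 cm (r < R).
For a uniform sphere the enclosed fraction is (r/R)³, so Q_enc = (31.7 μC)(0.0613/0.101)³ = 7.087×10^-6 C.
By Gauss's law, ∮E·dA = E·4πr² = Q_enc/ε₀.
E = |Q_enc|/(4πε₀r²) = (7.087e-6)/(4π·8.85×10^-12·(0.0613)²) = 1.70×10^7 N/C.

|E| ≈ 1.70×10^7 N/C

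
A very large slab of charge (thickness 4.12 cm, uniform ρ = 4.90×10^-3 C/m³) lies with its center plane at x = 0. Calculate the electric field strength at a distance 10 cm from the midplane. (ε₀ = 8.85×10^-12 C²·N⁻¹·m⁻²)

The point |x| = 10 cm lies outside the slab (half-thickness 0.0206 m). A symmetric pillbox spanning the full slab encloses Q_enc = ρ·d·A.
Flux = 2EA ⇒ E = |ρ|d/(2ε₀), independent of distance outside.
E = (4.90×10^-3)(0.0412)/(2·8.85×10^-12) = 1.14×10^7 N/C.

|E| = 1.14×10^7 N/C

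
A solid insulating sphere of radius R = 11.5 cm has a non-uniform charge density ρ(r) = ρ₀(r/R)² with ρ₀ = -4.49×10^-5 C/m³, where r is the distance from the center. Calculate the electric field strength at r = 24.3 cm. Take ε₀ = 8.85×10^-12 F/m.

By spherical symmetry E is radial; choose a Gaussian sphere of radius r = 24.3 cm (r > R, all charge enclosed).
Q_enc = 4π ∫₀^R ρ₀(r'/R)^2 r'² dr' = 4πρ₀R³/5 = -1.716×10^-7 C.
Applying ∮E·dA = Q_enc/ε₀ with Φ = E(4πr²):
E = |Q_enc|/(4πε₀r²) = (1.716e-7)/(4π·8.85×10^-12·(0.243)²) = 2.61e4 N/C.

|E| = 2.61×10^4 N/C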